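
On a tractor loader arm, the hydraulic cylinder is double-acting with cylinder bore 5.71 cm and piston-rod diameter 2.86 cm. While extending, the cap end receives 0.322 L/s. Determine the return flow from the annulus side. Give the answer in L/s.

Q_out ≈ 0.241 L/s

Cap-side area A_cap = π/4 × (5.71 cm)² = 25.61 cm^2
Rod-side annular area A_ann = π/4 × (5.71² − 2.86²) = 19.18 cm^2
Piston speed v = Q_in/A_cap; rod-end outflow Q_out = v × A_ann = Q_in × A_ann/A_cap.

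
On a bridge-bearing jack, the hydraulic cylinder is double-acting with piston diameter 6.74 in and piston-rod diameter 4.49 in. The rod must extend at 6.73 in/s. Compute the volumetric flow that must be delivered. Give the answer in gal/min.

Q ≈ 62.4 gal/min

Cap-side area A_cap = π/4 × (6.74 in)² = 35.68 in^2
Q = A × v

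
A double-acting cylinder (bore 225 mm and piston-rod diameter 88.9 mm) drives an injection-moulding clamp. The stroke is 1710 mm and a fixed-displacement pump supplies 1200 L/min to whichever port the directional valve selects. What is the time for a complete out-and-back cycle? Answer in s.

Cap-side area A_cap = π/4 × (225 mm)² = 39760 mm^2
Rod-side annular area A_ann = π/4 × (225² − 88.9²) = 33550 mm^2
t_ext = A_cap·L/Q = 3.400 s
t_ret = A_ann·L/Q = 2.869 s
t_cycle = t_ext + t_ret

t ≈ 6.27 s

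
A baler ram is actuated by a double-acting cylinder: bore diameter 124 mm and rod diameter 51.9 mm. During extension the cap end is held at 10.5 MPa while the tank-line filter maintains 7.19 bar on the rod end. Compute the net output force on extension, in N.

Cap-side area A_cap = π/4 × (124 mm)² = 12080 mm^2
Rod-side annular area A_ann = π/4 × (124² − 51.9²) = 9961 mm^2
Net thrust = P_cap·A_cap − P_rod·A_ann = 1.268e5 N − 7162 N

F ≈ 1.20e5 N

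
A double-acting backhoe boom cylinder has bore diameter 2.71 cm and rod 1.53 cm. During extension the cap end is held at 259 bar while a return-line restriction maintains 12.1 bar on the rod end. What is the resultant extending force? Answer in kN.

Cap-side area A_cap = π/4 × (2.71 cm)² = 5.768 cm^2
Rod-side annular area A_ann = π/4 × (2.71² − 1.53²) = 3.930 cm^2
Net thrust = P_cap·A_cap − P_rod·A_ann = 14.94 kN − 0.4755 kN

F ≈ 14.5 kN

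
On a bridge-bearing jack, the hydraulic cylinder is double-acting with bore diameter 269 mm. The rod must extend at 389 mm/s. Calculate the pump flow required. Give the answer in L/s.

Cap-side area A_cap = π/4 × (269 mm)² = 56830 mm^2
Q = A × v

Q ≈ 22.1 L/s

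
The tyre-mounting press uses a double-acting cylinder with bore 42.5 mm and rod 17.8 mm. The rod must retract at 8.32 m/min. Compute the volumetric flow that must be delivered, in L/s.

Rod-side annular area A_ann = π/4 × (42.5² − 17.8²) = 1170 mm^2
Q = A × v

Q ≈ 0.162 L/s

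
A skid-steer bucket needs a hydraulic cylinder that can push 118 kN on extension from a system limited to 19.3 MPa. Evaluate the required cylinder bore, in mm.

Extension force acts on the full piston face: F = P × (π/4)D².
D = √(4F / (πP)) = √(4 × 118 kN / (π × 19.3 MPa))

D ≈ 88.2 mm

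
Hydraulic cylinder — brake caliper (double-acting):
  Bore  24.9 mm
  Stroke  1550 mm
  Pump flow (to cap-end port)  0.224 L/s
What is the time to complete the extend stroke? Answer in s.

Cap-side area A_cap = π/4 × (24.9 mm)² = 487.0 mm^2
Swept volume V = A × L; t = V / Q = A·L / Q

t ≈ 3.37 s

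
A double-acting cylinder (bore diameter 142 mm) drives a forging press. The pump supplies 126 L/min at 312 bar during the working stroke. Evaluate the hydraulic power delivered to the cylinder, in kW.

W ≈ 65.5 kW

Hydraulic power = P × Q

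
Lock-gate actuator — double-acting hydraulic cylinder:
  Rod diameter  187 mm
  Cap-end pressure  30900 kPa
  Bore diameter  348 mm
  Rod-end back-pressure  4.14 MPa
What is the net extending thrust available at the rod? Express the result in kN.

Cap-side area A_cap = π/4 × (348 mm)² = 95110 mm^2
Rod-side annular area A_ann = π/4 × (348² − 187²) = 67650 mm^2
Net thrust = P_cap·A_cap − P_rod·A_ann = 2939 kN − 280.1 kN

F ≈ 2660 kN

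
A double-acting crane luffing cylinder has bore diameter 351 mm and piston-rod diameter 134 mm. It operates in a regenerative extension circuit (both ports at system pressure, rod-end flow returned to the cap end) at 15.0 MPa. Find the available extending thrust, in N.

F ≈ 2.12e5 N

With equal pressure on both faces, forces on the annular region cancel; the net push is pressure × rod cross-section.
Rod cross-section A_rod = π/4 × (134 mm)² = 14100 mm^2
F = P × A_rod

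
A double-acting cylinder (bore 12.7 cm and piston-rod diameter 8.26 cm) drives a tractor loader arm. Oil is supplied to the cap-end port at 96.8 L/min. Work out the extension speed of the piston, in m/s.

Cap-side area A_cap = π/4 × (12.7 cm)² = 126.7 cm^2
v = Q / A

v ≈ 0.127 m/s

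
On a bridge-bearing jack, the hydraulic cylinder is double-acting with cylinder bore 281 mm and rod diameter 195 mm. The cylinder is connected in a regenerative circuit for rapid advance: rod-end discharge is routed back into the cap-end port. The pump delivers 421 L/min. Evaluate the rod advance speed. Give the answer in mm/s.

In regeneration the rod-end outflow joins the pump flow into the cap end, so the net volume the pump must supply per unit advance equals the rod cross-section area.
Rod cross-section A_rod = π/4 × (195 mm)² = 29860 mm^2
v = Q_pump / A_rod

v ≈ 235 mm/s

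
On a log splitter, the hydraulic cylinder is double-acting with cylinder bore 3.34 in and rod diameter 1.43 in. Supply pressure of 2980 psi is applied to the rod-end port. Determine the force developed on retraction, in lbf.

F ≈ 21300 lbf

Rod-side annular area A_ann = π/4 × (3.34² − 1.43²) = 7.156 in^2
On retraction the pressure acts on the annular area (bore minus rod).
F = P × A_ann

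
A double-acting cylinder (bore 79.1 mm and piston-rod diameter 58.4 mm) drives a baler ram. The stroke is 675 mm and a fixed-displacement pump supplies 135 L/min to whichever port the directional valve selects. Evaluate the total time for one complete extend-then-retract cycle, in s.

Cap-side area A_cap = π/4 × (79.1 mm)² = 4914 mm^2
Rod-side annular area A_ann = π/4 × (79.1² − 58.4²) = 2235 mm^2
t_ext = A_cap·L/Q = 1.474 s
t_ret = A_ann·L/Q = 0.6706 s
t_cycle = t_ext + t_ret

t ≈ 2.14 s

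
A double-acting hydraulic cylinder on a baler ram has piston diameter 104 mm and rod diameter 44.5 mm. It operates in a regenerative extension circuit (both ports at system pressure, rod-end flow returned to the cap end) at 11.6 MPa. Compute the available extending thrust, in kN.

F ≈ 18.0 kN

With equal pressure on both faces, forces on the annular region cancel; the net push is pressure × rod cross-section.
Rod cross-section A_rod = π/4 × (44.5 mm)² = 1555 mm^2
F = P × A_rod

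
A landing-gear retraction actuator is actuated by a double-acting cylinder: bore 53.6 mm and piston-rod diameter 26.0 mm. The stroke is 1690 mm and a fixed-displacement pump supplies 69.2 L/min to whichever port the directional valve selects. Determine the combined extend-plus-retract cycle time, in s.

t ≈ 5.83 s

Cap-side area A_cap = π/4 × (53.6 mm)² = 2256 mm^2
Rod-side annular area A_ann = π/4 × (53.6² − 26.0²) = 1725 mm^2
t_ext = A_cap·L/Q = 3.306 s
t_ret = A_ann·L/Q = 2.528 s
t_cycle = t_ext + t_ret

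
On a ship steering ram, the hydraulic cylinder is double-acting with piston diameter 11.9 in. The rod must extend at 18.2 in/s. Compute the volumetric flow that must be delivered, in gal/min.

Cap-side area A_cap = π/4 × (11.9 in)² = 111.2 in^2
Q = A × v

Q ≈ 526 gal/min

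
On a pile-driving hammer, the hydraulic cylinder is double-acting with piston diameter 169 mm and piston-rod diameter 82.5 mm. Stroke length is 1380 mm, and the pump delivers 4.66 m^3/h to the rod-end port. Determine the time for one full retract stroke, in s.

t ≈ 18.2 s

Rod-side annular area A_ann = π/4 × (169² − 82.5²) = 17090 mm^2
Swept volume V = A × L; t = V / Q = A·L / Q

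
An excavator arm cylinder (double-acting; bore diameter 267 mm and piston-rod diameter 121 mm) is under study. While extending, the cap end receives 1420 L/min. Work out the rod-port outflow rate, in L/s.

Cap-side area A_cap = π/4 × (267 mm)² = 55990 mm^2
Rod-side annular area A_ann = π/4 × (267² − 121²) = 44490 mm^2
Piston speed v = Q_in/A_cap; rod-end outflow Q_out = v × A_ann = Q_in × A_ann/A_cap.

Q_out ≈ 18.8 L/s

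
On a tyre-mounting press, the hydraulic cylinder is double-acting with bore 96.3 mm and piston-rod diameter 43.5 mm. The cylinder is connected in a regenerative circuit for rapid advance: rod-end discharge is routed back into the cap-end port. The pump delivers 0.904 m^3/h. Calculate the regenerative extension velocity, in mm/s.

v ≈ 169 mm/s

In regeneration the rod-end outflow joins the pump flow into the cap end, so the net volume the pump must supply per unit advance equals the rod cross-section area.
Rod cross-section A_rod = π/4 × (43.5 mm)² = 1486 mm^2
v = Q_pump / A_rod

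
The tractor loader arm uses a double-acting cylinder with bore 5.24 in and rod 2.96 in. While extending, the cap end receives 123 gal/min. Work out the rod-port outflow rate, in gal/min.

Cap-side area A_cap = π/4 × (5.24 in)² = 21.57 in^2
Rod-side annular area A_ann = π/4 × (5.24² − 2.96²) = 14.68 in^2
Piston speed v = Q_in/A_cap; rod-end outflow Q_out = v × A_ann = Q_in × A_ann/A_cap.

Q_out ≈ 83.8 gal/min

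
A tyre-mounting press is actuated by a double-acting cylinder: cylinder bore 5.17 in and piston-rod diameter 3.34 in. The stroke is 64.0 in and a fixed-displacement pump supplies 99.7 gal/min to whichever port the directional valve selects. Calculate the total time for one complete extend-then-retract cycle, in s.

t ≈ 5.54 s

Cap-side area A_cap = π/4 × (5.17 in)² = 20.99 in^2
Rod-side annular area A_ann = π/4 × (5.17² − 3.34²) = 12.23 in^2
t_ext = A_cap·L/Q = 3.500 s
t_ret = A_ann·L/Q = 2.039 s
t_cycle = t_ext + t_ret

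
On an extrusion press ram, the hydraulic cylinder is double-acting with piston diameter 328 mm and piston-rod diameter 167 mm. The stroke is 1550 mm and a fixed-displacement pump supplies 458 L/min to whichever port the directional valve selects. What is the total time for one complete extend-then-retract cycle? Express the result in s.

Cap-side area A_cap = π/4 × (328 mm)² = 84500 mm^2
Rod-side annular area A_ann = π/4 × (328² − 167²) = 62590 mm^2
t_ext = A_cap·L/Q = 17.16 s
t_ret = A_ann·L/Q = 12.71 s
t_cycle = t_ext + t_ret

t ≈ 29.9 s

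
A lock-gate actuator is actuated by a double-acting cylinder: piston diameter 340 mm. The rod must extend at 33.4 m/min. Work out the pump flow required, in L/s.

Cap-side area A_cap = π/4 × (340 mm)² = 90790 mm^2
Q = A × v

Q ≈ 50.5 L/s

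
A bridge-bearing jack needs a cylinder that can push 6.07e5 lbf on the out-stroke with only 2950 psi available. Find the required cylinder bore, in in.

Extension force acts on the full piston face: F = P × (π/4)D².
D = √(4F / (πP)) = √(4 × 6.07e5 lbf / (π × 2950 psi))

D ≈ 16.2 in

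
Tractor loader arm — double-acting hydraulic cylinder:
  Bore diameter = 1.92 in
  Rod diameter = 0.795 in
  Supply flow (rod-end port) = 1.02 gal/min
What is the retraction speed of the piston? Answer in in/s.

Rod-side annular area A_ann = π/4 × (1.92² − 0.795²) = 2.399 in^2
Flow into the rod-end port fills the annular volume.
v = Q / A

v ≈ 1.64 in/s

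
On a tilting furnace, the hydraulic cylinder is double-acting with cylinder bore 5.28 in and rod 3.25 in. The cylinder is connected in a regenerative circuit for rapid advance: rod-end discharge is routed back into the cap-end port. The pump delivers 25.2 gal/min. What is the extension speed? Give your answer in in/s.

v ≈ 11.7 in/s

In regeneration the rod-end outflow joins the pump flow into the cap end, so the net volume the pump must supply per unit advance equals the rod cross-section area.
Rod cross-section A_rod = π/4 × (3.25 in)² = 8.296 in^2
v = Q_pump / A_rod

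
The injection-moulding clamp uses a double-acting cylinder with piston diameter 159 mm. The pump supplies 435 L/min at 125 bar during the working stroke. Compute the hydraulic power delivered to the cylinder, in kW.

Hydraulic power = P × Q

W ≈ 90.6 kW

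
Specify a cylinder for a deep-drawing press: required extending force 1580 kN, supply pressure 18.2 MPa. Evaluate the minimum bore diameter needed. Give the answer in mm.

D ≈ 332 mm

Extension force acts on the full piston face: F = P × (π/4)D².
D = √(4F / (πP)) = √(4 × 1580 kN / (π × 18.2 MPa))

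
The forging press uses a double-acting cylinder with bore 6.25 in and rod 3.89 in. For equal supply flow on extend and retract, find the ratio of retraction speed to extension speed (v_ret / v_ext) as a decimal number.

v_ret/v_ext ≈ 1.63

Cap-side area A_cap = π/4 × (6.25 in)² = 30.68 in^2
Rod-side annular area A_ann = π/4 × (6.25² − 3.89²) = 18.79 in^2
For equal Q, v ∝ 1/A, so v_ret/v_ext = A_cap/A_ann.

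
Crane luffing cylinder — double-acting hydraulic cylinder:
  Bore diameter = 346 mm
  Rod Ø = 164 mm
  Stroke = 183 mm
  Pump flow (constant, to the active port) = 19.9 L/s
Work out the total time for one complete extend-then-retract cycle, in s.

Cap-side area A_cap = π/4 × (346 mm)² = 94020 mm^2
Rod-side annular area A_ann = π/4 × (346² − 164²) = 72900 mm^2
t_ext = A_cap·L/Q = 0.8646 s
t_ret = A_ann·L/Q = 0.6704 s
t_cycle = t_ext + t_ret

t ≈ 1.54 s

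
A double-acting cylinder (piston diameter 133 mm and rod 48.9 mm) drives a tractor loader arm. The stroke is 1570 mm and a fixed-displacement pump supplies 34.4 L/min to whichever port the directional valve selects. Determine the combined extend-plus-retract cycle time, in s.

Cap-side area A_cap = π/4 × (133 mm)² = 13890 mm^2
Rod-side annular area A_ann = π/4 × (133² − 48.9²) = 12010 mm^2
t_ext = A_cap·L/Q = 38.04 s
t_ret = A_ann·L/Q = 32.90 s
t_cycle = t_ext + t_ret

t ≈ 70.9 s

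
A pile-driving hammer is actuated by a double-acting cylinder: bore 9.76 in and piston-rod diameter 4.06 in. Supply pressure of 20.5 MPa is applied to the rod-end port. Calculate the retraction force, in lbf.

Rod-side annular area A_ann = π/4 × (9.76² − 4.06²) = 61.87 in^2
On retraction the pressure acts on the annular area (bore minus rod).
F = P × A_ann

F ≈ 1.84e5 lbf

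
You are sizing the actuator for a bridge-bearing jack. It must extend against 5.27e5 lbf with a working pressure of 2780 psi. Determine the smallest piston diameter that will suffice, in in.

D ≈ 15.5 in

Extension force acts on the full piston face: F = P × (π/4)D².
D = √(4F / (πP)) = √(4 × 5.27e5 lbf / (π × 2780 psi))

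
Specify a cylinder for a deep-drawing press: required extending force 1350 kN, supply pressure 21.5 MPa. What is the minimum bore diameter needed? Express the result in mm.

D ≈ 283 mm

Extension force acts on the full piston face: F = P × (π/4)D².
D = √(4F / (πP)) = √(4 × 1350 kN / (π × 21.5 MPa))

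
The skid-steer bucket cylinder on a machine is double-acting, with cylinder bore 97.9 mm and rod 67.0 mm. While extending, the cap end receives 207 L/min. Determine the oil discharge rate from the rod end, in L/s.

Q_out ≈ 1.83 L/s

Cap-side area A_cap = π/4 × (97.9 mm)² = 7528 mm^2
Rod-side annular area A_ann = π/4 × (97.9² − 67.0²) = 4002 mm^2
Piston speed v = Q_in/A_cap; rod-end outflow Q_out = v × A_ann = Q_in × A_ann/A_cap.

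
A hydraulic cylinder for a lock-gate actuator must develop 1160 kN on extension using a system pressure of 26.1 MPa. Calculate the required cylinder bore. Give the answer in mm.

D ≈ 238 mm

Extension force acts on the full piston face: F = P × (π/4)D².
D = √(4F / (πP)) = √(4 × 1160 kN / (π × 26.1 MPa))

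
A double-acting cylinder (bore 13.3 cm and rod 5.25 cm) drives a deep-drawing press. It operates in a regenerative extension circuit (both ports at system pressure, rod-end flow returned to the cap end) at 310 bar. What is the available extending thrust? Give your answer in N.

With equal pressure on both faces, forces on the annular region cancel; the net push is pressure × rod cross-section.
Rod cross-section A_rod = π/4 × (5.25 cm)² = 21.65 cm^2
F = P × A_rod

F ≈ 67100 N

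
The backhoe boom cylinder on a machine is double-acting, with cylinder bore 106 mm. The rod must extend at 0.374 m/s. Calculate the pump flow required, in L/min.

Q ≈ 198 L/min

Cap-side area A_cap = π/4 × (106 mm)² = 8825 mm^2
Q = A × v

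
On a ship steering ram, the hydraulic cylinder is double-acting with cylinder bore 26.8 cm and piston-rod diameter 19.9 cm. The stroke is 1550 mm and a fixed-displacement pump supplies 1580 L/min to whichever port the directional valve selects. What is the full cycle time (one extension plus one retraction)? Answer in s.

t ≈ 4.81 s

Cap-side area A_cap = π/4 × (26.8 cm)² = 564.1 cm^2
Rod-side annular area A_ann = π/4 × (26.8² − 19.9²) = 253.1 cm^2
t_ext = A_cap·L/Q = 3.320 s
t_ret = A_ann·L/Q = 1.490 s
t_cycle = t_ext + t_ret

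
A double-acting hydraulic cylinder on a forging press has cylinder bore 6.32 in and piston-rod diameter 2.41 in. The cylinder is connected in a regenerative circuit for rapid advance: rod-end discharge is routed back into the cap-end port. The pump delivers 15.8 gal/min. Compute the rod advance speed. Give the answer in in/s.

In regeneration the rod-end outflow joins the pump flow into the cap end, so the net volume the pump must supply per unit advance equals the rod cross-section area.
Rod cross-section A_rod = π/4 × (2.41 in)² = 4.562 in^2
v = Q_pump / A_rod

v ≈ 13.3 in/s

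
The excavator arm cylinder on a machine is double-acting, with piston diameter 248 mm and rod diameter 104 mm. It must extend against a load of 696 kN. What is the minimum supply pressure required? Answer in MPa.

Cap-side area A_cap = π/4 × (248 mm)² = 48310 mm^2
P = F / A = 696 kN / A

P ≈ 14.4 MPa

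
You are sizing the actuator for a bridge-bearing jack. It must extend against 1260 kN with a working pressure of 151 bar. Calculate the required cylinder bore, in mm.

Extension force acts on the full piston face: F = P × (π/4)D².
D = √(4F / (πP)) = √(4 × 1260 kN / (π × 151 bar))

D ≈ 326 mm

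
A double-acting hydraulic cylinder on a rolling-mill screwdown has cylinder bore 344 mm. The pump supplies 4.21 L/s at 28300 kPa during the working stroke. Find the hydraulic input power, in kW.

W ≈ 119 kW

Hydraulic power = P × Q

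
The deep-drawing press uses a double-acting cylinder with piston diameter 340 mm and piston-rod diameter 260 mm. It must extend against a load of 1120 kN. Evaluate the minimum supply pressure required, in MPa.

Cap-side area A_cap = π/4 × (340 mm)² = 90790 mm^2
P = F / A = 1120 kN / A

P ≈ 12.3 MPa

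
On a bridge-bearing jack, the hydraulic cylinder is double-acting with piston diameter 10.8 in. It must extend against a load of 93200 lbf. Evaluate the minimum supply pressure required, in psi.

Cap-side area A_cap = π/4 × (10.8 in)² = 91.61 in^2
P = F / A = 93200 lbf / A

P ≈ 1020 psi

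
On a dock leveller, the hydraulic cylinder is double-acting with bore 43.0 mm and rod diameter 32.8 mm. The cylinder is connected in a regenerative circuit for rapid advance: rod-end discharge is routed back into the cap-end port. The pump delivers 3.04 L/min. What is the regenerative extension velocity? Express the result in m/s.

v ≈ 0.0600 m/s

In regeneration the rod-end outflow joins the pump flow into the cap end, so the net volume the pump must supply per unit advance equals the rod cross-section area.
Rod cross-section A_rod = π/4 × (32.8 mm)² = 845.0 mm^2
v = Q_pump / A_rod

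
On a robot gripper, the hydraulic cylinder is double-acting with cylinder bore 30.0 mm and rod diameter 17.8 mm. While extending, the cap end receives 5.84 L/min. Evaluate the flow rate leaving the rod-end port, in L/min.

Cap-side area A_cap = π/4 × (30.0 mm)² = 706.9 mm^2
Rod-side annular area A_ann = π/4 × (30.0² − 17.8²) = 458.0 mm^2
Piston speed v = Q_in/A_cap; rod-end outflow Q_out = v × A_ann = Q_in × A_ann/A_cap.

Q_out ≈ 3.78 L/min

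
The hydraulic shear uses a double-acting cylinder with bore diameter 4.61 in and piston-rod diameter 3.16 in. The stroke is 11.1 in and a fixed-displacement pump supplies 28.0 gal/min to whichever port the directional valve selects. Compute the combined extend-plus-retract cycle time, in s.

t ≈ 2.63 s

Cap-side area A_cap = π/4 × (4.61 in)² = 16.69 in^2
Rod-side annular area A_ann = π/4 × (4.61² − 3.16²) = 8.849 in^2
t_ext = A_cap·L/Q = 1.719 s
t_ret = A_ann·L/Q = 0.9111 s
t_cycle = t_ext + t_ret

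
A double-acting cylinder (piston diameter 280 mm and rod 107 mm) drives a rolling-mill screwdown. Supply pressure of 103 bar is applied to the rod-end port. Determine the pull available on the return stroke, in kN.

F ≈ 542 kN

Rod-side annular area A_ann = π/4 × (280² − 107²) = 52580 mm^2
On retraction the pressure acts on the annular area (bore minus rod).
F = P × A_ann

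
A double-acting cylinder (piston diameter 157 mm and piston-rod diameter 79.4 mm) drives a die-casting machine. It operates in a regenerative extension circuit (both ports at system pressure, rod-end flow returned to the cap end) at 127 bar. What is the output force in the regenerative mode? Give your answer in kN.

F ≈ 62.9 kN

With equal pressure on both faces, forces on the annular region cancel; the net push is pressure × rod cross-section.
Rod cross-section A_rod = π/4 × (79.4 mm)² = 4951 mm^2
F = P × A_rod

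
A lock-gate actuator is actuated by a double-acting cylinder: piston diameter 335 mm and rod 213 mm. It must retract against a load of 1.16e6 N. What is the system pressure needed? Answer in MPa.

P ≈ 22.1 MPa

Rod-side annular area A_ann = π/4 × (335² − 213²) = 52510 mm^2
Retraction: pressure acts on the annular area.
P = F / A = 1.16e6 N / A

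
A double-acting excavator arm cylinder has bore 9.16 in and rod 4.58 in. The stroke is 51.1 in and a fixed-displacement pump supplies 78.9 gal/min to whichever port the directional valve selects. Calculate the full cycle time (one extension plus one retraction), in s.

Cap-side area A_cap = π/4 × (9.16 in)² = 65.90 in^2
Rod-side annular area A_ann = π/4 × (9.16² − 4.58²) = 49.42 in^2
t_ext = A_cap·L/Q = 11.09 s
t_ret = A_ann·L/Q = 8.314 s
t_cycle = t_ext + t_ret

t ≈ 19.4 s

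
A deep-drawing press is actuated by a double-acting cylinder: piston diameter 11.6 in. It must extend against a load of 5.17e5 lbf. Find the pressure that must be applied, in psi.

P ≈ 4890 psi

Cap-side area A_cap = π/4 × (11.6 in)² = 105.7 in^2
P = F / A = 5.17e5 lbf / A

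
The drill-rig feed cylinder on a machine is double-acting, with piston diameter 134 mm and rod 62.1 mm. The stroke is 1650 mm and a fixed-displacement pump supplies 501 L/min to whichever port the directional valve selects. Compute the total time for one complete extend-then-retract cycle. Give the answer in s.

Cap-side area A_cap = π/4 × (134 mm)² = 14100 mm^2
Rod-side annular area A_ann = π/4 × (134² − 62.1²) = 11070 mm^2
t_ext = A_cap·L/Q = 2.787 s
t_ret = A_ann·L/Q = 2.188 s
t_cycle = t_ext + t_ret

t ≈ 4.97 s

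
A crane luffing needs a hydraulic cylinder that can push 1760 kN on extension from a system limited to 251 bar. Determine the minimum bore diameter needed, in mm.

Extension force acts on the full piston face: F = P × (π/4)D².
D = √(4F / (πP)) = √(4 × 1760 kN / (π × 251 bar))

D ≈ 299 mm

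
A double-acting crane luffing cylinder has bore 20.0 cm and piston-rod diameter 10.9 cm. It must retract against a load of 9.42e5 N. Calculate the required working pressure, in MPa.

P ≈ 42.7 MPa

Rod-side annular area A_ann = π/4 × (20.0² − 10.9²) = 220.8 cm^2
Retraction: pressure acts on the annular area.
P = F / A = 9.42e5 N / A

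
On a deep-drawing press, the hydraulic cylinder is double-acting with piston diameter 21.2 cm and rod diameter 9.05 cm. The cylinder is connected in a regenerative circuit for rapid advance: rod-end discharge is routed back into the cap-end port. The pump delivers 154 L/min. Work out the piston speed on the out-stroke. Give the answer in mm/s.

v ≈ 399 mm/s

In regeneration the rod-end outflow joins the pump flow into the cap end, so the net volume the pump must supply per unit advance equals the rod cross-section area.
Rod cross-section A_rod = π/4 × (9.05 cm)² = 64.33 cm^2
v = Q_pump / A_rod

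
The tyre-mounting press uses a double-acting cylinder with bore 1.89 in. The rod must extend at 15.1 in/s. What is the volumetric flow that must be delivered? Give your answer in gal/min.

Q ≈ 11.0 gal/min

Cap-side area A_cap = π/4 × (1.89 in)² = 2.806 in^2
Q = A × v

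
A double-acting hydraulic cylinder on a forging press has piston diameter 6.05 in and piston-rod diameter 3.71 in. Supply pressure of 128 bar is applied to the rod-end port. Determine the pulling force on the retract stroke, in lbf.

Rod-side annular area A_ann = π/4 × (6.05² − 3.71²) = 17.94 in^2
On retraction the pressure acts on the annular area (bore minus rod).
F = P × A_ann

F ≈ 33300 lbf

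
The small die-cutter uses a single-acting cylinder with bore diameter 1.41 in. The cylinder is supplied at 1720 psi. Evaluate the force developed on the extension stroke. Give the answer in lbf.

Cap-side area A_cap = π/4 × (1.41 in)² = 1.561 in^2
F = P × A_cap = 1720 psi × A_cap

F ≈ 2690 lbf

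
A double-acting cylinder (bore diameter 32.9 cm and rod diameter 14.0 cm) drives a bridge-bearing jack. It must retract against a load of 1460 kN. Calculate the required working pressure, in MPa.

P ≈ 21.0 MPa

Rod-side annular area A_ann = π/4 × (32.9² − 14.0²) = 696.2 cm^2
Retraction: pressure acts on the annular area.
P = F / A = 1460 kN / A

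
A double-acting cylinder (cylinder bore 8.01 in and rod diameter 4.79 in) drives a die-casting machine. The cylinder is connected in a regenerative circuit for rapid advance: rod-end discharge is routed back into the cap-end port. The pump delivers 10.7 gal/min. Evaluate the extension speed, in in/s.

In regeneration the rod-end outflow joins the pump flow into the cap end, so the net volume the pump must supply per unit advance equals the rod cross-section area.
Rod cross-section A_rod = π/4 × (4.79 in)² = 18.02 in^2
v = Q_pump / A_rod

v ≈ 2.29 in/s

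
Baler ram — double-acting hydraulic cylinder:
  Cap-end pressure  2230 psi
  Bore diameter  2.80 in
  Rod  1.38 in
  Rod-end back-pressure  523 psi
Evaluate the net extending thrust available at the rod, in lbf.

F ≈ 11300 lbf

Cap-side area A_cap = π/4 × (2.80 in)² = 6.158 in^2
Rod-side annular area A_ann = π/4 × (2.80² − 1.38²) = 4.662 in^2
Net thrust = P_cap·A_cap − P_rod·A_ann = 13730 lbf − 2438 lbf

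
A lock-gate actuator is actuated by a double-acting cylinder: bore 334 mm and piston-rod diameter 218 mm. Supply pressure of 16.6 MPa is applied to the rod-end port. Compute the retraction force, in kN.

F ≈ 835 kN

Rod-side annular area A_ann = π/4 × (334² − 218²) = 50290 mm^2
On retraction the pressure acts on the annular area (bore minus rod).
F = P × A_ann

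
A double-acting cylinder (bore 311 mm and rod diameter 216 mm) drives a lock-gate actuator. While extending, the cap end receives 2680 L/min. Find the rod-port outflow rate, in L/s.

Cap-side area A_cap = π/4 × (311 mm)² = 75960 mm^2
Rod-side annular area A_ann = π/4 × (311² − 216²) = 39320 mm^2
Piston speed v = Q_in/A_cap; rod-end outflow Q_out = v × A_ann = Q_in × A_ann/A_cap.

Q_out ≈ 23.1 L/s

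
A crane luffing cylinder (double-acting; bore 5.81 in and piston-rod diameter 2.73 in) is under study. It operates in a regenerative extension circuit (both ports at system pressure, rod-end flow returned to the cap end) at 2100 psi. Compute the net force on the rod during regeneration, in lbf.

F ≈ 12300 lbf

With equal pressure on both faces, forces on the annular region cancel; the net push is pressure × rod cross-section.
Rod cross-section A_rod = π/4 × (2.73 in)² = 5.853 in^2
F = P × A_rod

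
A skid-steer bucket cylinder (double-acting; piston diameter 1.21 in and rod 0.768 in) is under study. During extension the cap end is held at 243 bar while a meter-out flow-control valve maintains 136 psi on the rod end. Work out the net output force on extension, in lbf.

F ≈ 3960 lbf

Cap-side area A_cap = π/4 × (1.21 in)² = 1.150 in^2
Rod-side annular area A_ann = π/4 × (1.21² − 0.768²) = 0.6867 in^2
Net thrust = P_cap·A_cap − P_rod·A_ann = 4053 lbf − 93.39 lbf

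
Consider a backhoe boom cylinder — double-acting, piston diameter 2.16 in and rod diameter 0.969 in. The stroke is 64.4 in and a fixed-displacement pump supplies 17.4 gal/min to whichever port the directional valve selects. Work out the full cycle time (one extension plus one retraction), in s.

Cap-side area A_cap = π/4 × (2.16 in)² = 3.664 in^2
Rod-side annular area A_ann = π/4 × (2.16² − 0.969²) = 2.927 in^2
t_ext = A_cap·L/Q = 3.523 s
t_ret = A_ann·L/Q = 2.814 s
t_cycle = t_ext + t_ret

t ≈ 6.34 s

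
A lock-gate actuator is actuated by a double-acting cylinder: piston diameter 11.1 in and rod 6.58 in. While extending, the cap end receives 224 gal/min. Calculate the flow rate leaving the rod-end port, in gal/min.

Cap-side area A_cap = π/4 × (11.1 in)² = 96.77 in^2
Rod-side annular area A_ann = π/4 × (11.1² − 6.58²) = 62.76 in^2
Piston speed v = Q_in/A_cap; rod-end outflow Q_out = v × A_ann = Q_in × A_ann/A_cap.

Q_out ≈ 145 gal/min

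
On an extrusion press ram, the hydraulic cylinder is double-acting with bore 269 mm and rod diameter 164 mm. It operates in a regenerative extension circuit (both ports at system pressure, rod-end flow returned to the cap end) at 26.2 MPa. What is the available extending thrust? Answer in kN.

With equal pressure on both faces, forces on the annular region cancel; the net push is pressure × rod cross-section.
Rod cross-section A_rod = π/4 × (164 mm)² = 21120 mm^2
F = P × A_rod

F ≈ 553 kN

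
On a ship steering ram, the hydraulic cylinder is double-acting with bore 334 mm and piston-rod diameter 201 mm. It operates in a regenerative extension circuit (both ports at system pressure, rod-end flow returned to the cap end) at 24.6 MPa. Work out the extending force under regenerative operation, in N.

F ≈ 7.81e5 N

With equal pressure on both faces, forces on the annular region cancel; the net push is pressure × rod cross-section.
Rod cross-section A_rod = π/4 × (201 mm)² = 31730 mm^2
F = P × A_rod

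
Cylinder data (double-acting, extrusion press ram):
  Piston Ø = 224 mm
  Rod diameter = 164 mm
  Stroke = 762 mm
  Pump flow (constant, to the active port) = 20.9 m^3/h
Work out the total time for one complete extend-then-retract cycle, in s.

t ≈ 7.57 s

Cap-side area A_cap = π/4 × (224 mm)² = 39410 mm^2
Rod-side annular area A_ann = π/4 × (224² − 164²) = 18280 mm^2
t_ext = A_cap·L/Q = 5.172 s
t_ret = A_ann·L/Q = 2.400 s
t_cycle = t_ext + t_ret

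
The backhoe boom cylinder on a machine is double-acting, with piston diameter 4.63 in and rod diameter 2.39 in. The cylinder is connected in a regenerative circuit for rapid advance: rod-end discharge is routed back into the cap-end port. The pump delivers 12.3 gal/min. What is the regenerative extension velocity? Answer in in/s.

v ≈ 10.6 in/s

In regeneration the rod-end outflow joins the pump flow into the cap end, so the net volume the pump must supply per unit advance equals the rod cross-section area.
Rod cross-section A_rod = π/4 × (2.39 in)² = 4.486 in^2
v = Q_pump / A_rod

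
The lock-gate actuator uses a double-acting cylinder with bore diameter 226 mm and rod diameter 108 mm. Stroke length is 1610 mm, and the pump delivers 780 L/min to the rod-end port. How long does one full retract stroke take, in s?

Rod-side annular area A_ann = π/4 × (226² − 108²) = 30950 mm^2
Swept volume V = A × L; t = V / Q = A·L / Q

t ≈ 3.83 s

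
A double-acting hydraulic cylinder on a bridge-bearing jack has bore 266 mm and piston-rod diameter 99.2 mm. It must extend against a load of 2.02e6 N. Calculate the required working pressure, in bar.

Cap-side area A_cap = π/4 × (266 mm)² = 55570 mm^2
P = F / A = 2.02e6 N / A

P ≈ 363 bar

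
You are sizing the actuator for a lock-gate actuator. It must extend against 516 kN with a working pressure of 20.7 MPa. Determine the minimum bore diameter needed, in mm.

Extension force acts on the full piston face: F = P × (π/4)D².
D = √(4F / (πP)) = √(4 × 516 kN / (π × 20.7 MPa))

D ≈ 178 mm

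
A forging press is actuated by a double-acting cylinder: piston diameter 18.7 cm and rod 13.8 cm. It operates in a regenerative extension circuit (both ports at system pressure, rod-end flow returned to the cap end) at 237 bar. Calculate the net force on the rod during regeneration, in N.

With equal pressure on both faces, forces on the annular region cancel; the net push is pressure × rod cross-section.
Rod cross-section A_rod = π/4 × (13.8 cm)² = 149.6 cm^2
F = P × A_rod

F ≈ 3.54e5 N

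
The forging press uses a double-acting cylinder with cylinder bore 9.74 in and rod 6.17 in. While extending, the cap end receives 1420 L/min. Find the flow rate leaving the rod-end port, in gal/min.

Q_out ≈ 225 gal/min

Cap-side area A_cap = π/4 × (9.74 in)² = 74.51 in^2
Rod-side annular area A_ann = π/4 × (9.74² − 6.17²) = 44.61 in^2
Piston speed v = Q_in/A_cap; rod-end outflow Q_out = v × A_ann = Q_in × A_ann/A_cap.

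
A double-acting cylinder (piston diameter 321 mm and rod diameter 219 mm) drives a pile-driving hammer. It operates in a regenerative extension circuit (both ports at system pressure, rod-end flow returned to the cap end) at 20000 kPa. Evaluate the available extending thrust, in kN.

With equal pressure on both faces, forces on the annular region cancel; the net push is pressure × rod cross-section.
Rod cross-section A_rod = π/4 × (219 mm)² = 37670 mm^2
F = P × A_rod

F ≈ 753 kN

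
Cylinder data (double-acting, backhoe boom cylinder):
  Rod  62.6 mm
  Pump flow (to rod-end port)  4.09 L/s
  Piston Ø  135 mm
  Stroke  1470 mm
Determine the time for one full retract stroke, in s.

Rod-side annular area A_ann = π/4 × (135² − 62.6²) = 11240 mm^2
Swept volume V = A × L; t = V / Q = A·L / Q

t ≈ 4.04 s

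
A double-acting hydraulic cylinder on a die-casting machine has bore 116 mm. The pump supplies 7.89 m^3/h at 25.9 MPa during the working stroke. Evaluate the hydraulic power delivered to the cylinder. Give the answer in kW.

Hydraulic power = P × Q

W ≈ 56.8 kW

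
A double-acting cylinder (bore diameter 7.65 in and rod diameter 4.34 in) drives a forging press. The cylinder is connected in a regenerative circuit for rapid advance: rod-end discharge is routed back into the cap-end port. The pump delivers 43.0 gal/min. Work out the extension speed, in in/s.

v ≈ 11.2 in/s

In regeneration the rod-end outflow joins the pump flow into the cap end, so the net volume the pump must supply per unit advance equals the rod cross-section area.
Rod cross-section A_rod = π/4 × (4.34 in)² = 14.79 in^2
v = Q_pump / A_rod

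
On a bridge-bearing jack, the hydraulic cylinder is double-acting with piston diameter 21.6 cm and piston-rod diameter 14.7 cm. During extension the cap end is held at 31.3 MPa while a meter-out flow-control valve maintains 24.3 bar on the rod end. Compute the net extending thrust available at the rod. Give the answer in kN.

F ≈ 1100 kN

Cap-side area A_cap = π/4 × (21.6 cm)² = 366.4 cm^2
Rod-side annular area A_ann = π/4 × (21.6² − 14.7²) = 196.7 cm^2
Net thrust = P_cap·A_cap − P_rod·A_ann = 1147 kN − 47.80 kN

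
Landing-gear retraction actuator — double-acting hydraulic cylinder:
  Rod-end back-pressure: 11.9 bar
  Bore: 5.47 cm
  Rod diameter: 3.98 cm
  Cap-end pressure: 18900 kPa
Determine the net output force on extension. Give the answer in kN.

F ≈ 43.1 kN

Cap-side area A_cap = π/4 × (5.47 cm)² = 23.50 cm^2
Rod-side annular area A_ann = π/4 × (5.47² − 3.98²) = 11.06 cm^2
Net thrust = P_cap·A_cap − P_rod·A_ann = 44.41 kN − 1.316 kN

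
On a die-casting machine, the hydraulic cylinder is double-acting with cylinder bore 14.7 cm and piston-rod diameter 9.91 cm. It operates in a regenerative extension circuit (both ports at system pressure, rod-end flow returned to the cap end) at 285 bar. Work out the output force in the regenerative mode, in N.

With equal pressure on both faces, forces on the annular region cancel; the net push is pressure × rod cross-section.
Rod cross-section A_rod = π/4 × (9.91 cm)² = 77.13 cm^2
F = P × A_rod

F ≈ 2.20e5 N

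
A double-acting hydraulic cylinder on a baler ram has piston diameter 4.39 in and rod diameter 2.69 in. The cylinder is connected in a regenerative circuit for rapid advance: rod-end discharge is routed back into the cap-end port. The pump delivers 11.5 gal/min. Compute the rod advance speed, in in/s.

In regeneration the rod-end outflow joins the pump flow into the cap end, so the net volume the pump must supply per unit advance equals the rod cross-section area.
Rod cross-section A_rod = π/4 × (2.69 in)² = 5.683 in^2
v = Q_pump / A_rod

v ≈ 7.79 in/s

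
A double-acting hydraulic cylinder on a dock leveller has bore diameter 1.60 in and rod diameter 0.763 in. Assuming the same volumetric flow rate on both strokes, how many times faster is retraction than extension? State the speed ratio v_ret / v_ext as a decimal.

Cap-side area A_cap = π/4 × (1.60 in)² = 2.011 in^2
Rod-side annular area A_ann = π/4 × (1.60² − 0.763²) = 1.553 in^2
For equal Q, v ∝ 1/A, so v_ret/v_ext = A_cap/A_ann.

v_ret/v_ext ≈ 1.29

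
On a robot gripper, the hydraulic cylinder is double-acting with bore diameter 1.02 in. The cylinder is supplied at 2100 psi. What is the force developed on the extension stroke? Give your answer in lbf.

F ≈ 1720 lbf

Cap-side area A_cap = π/4 × (1.02 in)² = 0.8171 in^2
F = P × A_cap = 2100 psi × A_cap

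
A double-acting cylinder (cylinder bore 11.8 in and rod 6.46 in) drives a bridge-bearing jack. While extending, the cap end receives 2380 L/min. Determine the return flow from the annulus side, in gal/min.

Q_out ≈ 440 gal/min

Cap-side area A_cap = π/4 × (11.8 in)² = 109.4 in^2
Rod-side annular area A_ann = π/4 × (11.8² − 6.46²) = 76.58 in^2
Piston speed v = Q_in/A_cap; rod-end outflow Q_out = v × A_ann = Q_in × A_ann/A_cap.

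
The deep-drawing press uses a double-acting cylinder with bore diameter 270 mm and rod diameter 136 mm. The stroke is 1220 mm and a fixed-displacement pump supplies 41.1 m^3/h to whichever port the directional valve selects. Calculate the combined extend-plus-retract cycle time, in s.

Cap-side area A_cap = π/4 × (270 mm)² = 57260 mm^2
Rod-side annular area A_ann = π/4 × (270² − 136²) = 42730 mm^2
t_ext = A_cap·L/Q = 6.118 s
t_ret = A_ann·L/Q = 4.566 s
t_cycle = t_ext + t_ret

t ≈ 10.7 s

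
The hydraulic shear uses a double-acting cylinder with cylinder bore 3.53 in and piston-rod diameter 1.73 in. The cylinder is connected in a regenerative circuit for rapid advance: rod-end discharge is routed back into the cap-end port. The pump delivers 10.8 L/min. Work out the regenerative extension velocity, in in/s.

In regeneration the rod-end outflow joins the pump flow into the cap end, so the net volume the pump must supply per unit advance equals the rod cross-section area.
Rod cross-section A_rod = π/4 × (1.73 in)² = 2.351 in^2
v = Q_pump / A_rod

v ≈ 4.67 in/s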